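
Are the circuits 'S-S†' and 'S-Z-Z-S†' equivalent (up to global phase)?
Yes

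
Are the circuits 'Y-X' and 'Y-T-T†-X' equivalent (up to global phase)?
Yes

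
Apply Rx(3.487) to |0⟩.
-0.1718|0⟩ - 0.9851i|1⟩

Rx(3.487) = [[cos(θ/2), −i·sin(θ/2)], [−i·sin(θ/2), cos(θ/2)]]; θ = 3.487, cos(θ/2) ≈ -0.171846, sin(θ/2) ≈ 0.985124.
With a = amp(|0⟩) = 1 and b = amp(|1⟩) = 0:
new amp(|0⟩) = (-0.171846)·a + (-0.985124i)·b = -0.1718
new amp(|1⟩) = (-0.985124i)·a + (-0.171846)·b = -0.9851i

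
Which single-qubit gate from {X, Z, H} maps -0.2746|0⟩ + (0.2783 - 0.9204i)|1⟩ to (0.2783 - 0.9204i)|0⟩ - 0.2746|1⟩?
X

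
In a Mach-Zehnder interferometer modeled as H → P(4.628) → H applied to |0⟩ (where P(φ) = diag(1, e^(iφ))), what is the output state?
(0.4579 - 0.4982i)|0⟩ + (0.5421 + 0.4982i)|1⟩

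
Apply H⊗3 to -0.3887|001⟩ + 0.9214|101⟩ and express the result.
0.1883|000⟩ - 0.1883|001⟩ + 0.1883|010⟩ - 0.1883|011⟩ - 0.4632|100⟩ + 0.4632|101⟩ - 0.4632|110⟩ + 0.4632|111⟩

H⊗3 gives amp(|y⟩) = (1/2√2) Σ_x (−1)^(x·y) amp(|x⟩), where x·y is the number of positions in which both x and y have a 1.
|000⟩: (-0.3887 + 0.9214)/(2√2) = 0.1883
|001⟩: (0.3887 - 0.9214)/(2√2) = -0.1883
|010⟩: (-0.3887 + 0.9214)/(2√2) = 0.1883
|011⟩: (0.3887 - 0.9214)/(2√2) = -0.1883
|100⟩: (-0.3887 - 0.9214)/(2√2) = -0.4632
|101⟩: (0.3887 + 0.9214)/(2√2) = 0.4632
|110⟩: (-0.3887 - 0.9214)/(2√2) = -0.4632
|111⟩: (0.3887 + 0.9214)/(2√2) = 0.4632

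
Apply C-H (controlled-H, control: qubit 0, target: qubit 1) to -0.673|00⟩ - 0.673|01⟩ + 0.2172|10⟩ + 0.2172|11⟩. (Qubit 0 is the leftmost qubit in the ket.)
-0.673|00⟩ - 0.673|01⟩ + 0.3072|10⟩

C-H leaves the control-|0⟩ kets |00⟩, |01⟩ unchanged and applies H to qubit 1 on the control-|1⟩ pair (|10⟩, |11⟩).
H = [[1/√2, 1/√2], [1/√2, -1/√2]].
With a = amp(|10⟩) = 0.2172 and b = amp(|11⟩) = 0.2172:
new amp(|10⟩) = (1/√2)·a + (1/√2)·b = 0.3072
new amp(|11⟩) = (1/√2)·a + (-1/√2)·b = 0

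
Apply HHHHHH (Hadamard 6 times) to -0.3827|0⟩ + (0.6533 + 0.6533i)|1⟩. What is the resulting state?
-0.3827|0⟩ + (0.6533 + 0.6533i)|1⟩

H² = I, so an even number of Hadamards cancels: H^6 = I and the state is unchanged.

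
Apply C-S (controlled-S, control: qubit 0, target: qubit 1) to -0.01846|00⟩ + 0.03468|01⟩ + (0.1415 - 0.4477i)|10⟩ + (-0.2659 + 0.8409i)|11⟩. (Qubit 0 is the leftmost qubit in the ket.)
-0.01846|00⟩ + 0.03468|01⟩ + (0.1415 - 0.4477i)|10⟩ + (-0.8409 - 0.2659i)|11⟩

C-S leaves the control-|0⟩ kets |00⟩, |01⟩ unchanged and applies S to qubit 1 on the control-|1⟩ pair (|10⟩, |11⟩).
S = [[1, 0], [0, i]].
With a = amp(|10⟩) = (0.1415 - 0.4477i) and b = amp(|11⟩) = (-0.2659 + 0.8409i):
new amp(|10⟩) = (1)·a = (0.1415 - 0.4477i)
new amp(|11⟩) = (i)·b = (-0.8409 - 0.2659i)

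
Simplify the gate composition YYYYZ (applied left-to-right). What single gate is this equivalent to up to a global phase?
Z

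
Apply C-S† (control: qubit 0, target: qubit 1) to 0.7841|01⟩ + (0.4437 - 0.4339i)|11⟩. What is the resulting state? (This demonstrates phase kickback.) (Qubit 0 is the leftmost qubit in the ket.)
0.7841|01⟩ + (-0.4339 - 0.4437i)|11⟩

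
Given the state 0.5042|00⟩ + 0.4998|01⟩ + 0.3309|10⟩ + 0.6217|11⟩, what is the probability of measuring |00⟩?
0.2542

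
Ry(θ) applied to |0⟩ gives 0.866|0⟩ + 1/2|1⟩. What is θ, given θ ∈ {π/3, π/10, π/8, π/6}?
π/3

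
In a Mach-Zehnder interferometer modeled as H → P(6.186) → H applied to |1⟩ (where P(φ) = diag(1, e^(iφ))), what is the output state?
(0.002359 + 0.04852i)|0⟩ + (0.9976 - 0.04852i)|1⟩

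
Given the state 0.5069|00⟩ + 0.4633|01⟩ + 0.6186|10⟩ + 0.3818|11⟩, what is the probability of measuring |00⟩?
0.2569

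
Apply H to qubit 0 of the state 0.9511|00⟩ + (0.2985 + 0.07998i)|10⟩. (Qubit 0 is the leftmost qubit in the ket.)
(0.8836 + 0.05655i)|00⟩ + (0.4615 - 0.05655i)|10⟩

H on qubit 0 mixes each pair of kets that differ only in qubit 0: amplitudes (a, b) of (|…0…⟩, |…1…⟩) become ((a + b)/√2, (a − b)/√2). Kets absent from the input have amplitude 0.
(|00⟩, |10⟩): (a, b) = (0.9511, (0.2985 + 0.07998i)) → ((0.8836 + 0.05655i), (0.4615 - 0.05655i))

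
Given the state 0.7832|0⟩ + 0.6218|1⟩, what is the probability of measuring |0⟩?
0.6134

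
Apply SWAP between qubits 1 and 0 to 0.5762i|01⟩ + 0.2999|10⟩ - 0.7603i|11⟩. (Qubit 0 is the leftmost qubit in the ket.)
0.2999|01⟩ + 0.5762i|10⟩ - 0.7603i|11⟩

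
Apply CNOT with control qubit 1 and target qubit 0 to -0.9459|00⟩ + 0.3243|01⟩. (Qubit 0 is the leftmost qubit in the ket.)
-0.9459|00⟩ + 0.3243|11⟩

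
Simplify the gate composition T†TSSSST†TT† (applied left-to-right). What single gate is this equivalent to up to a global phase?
T†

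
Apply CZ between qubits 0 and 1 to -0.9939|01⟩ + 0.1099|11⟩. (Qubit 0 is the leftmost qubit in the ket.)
-0.9939|01⟩ - 0.1099|11⟩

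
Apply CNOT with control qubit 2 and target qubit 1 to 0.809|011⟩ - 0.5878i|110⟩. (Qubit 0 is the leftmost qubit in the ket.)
0.809|001⟩ - 0.5878i|110⟩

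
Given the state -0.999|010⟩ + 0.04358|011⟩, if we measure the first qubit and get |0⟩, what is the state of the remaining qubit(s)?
-0.999|10⟩ + 0.04358|11⟩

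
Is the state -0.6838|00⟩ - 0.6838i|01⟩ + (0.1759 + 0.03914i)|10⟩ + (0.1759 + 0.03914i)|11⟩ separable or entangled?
Entangled

Writing the state as a|00⟩ + b|01⟩ + c|10⟩ + d|11⟩, it is a product state iff ad − bc = 0.
Here (a, b, c, d) = (-0.6838, -0.6838i, (0.1759 + 0.03914i), (0.1759 + 0.03914i)): ad − bc = (-0.6838)(0.1759 + 0.03914i) − (-0.6838i)(0.1759 + 0.03914i) = (-0.147 + 0.09352i) ≠ 0, so the state is entangled.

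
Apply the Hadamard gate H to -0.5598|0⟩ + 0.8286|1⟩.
0.1901|0⟩ - 0.9817|1⟩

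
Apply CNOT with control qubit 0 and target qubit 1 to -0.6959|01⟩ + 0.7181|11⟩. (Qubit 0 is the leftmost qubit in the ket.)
-0.6959|01⟩ + 0.7181|10⟩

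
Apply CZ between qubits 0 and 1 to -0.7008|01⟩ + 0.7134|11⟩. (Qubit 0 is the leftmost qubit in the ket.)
-0.7008|01⟩ - 0.7134|11⟩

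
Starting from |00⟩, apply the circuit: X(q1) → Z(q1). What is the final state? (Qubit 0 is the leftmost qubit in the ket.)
-|01⟩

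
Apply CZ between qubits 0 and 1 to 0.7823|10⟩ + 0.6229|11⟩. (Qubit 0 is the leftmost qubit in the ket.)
0.7823|10⟩ - 0.6229|11⟩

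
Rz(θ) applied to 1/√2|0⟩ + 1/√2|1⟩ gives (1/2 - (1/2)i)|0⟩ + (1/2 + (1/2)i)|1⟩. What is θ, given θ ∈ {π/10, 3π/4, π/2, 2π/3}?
π/2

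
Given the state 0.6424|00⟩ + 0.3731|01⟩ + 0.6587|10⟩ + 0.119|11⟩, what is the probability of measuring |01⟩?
0.1392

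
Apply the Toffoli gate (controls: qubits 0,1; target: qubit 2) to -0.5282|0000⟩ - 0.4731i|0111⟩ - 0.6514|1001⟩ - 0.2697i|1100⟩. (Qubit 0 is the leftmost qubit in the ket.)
-0.5282|0000⟩ - 0.4731i|0111⟩ - 0.6514|1001⟩ - 0.2697i|1110⟩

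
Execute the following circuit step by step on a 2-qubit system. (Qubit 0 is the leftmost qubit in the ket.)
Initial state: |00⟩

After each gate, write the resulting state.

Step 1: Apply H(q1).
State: 1/√2|00⟩ + 1/√2|01⟩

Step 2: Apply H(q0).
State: 1/2|00⟩ + 1/2|01⟩ + 1/2|10⟩ + 1/2|11⟩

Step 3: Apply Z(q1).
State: 1/2|00⟩ - 1/2|01⟩ + 1/2|10⟩ - 1/2|11⟩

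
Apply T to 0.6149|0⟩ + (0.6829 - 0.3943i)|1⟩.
0.6149|0⟩ + (0.7617 + 0.2041i)|1⟩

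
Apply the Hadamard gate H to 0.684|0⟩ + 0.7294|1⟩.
0.9994|0⟩ - 0.0321|1⟩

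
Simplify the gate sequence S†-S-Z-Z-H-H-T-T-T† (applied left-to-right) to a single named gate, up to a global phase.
T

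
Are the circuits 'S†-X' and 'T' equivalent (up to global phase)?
No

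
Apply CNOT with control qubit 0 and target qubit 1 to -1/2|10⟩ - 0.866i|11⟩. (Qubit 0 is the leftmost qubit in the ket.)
-0.866i|10⟩ - 1/2|11⟩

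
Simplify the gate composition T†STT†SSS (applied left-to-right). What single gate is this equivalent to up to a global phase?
T†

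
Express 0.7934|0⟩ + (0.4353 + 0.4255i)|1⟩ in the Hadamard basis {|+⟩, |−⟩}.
(0.8688 + 0.3009i)|+⟩ + (0.2532 - 0.3009i)|−⟩

With |ψ⟩ = α|0⟩ + β|1⟩, the Hadamard-basis coefficients are ⟨+|ψ⟩ = (α + β)/√2 and ⟨−|ψ⟩ = (α − β)/√2.
Here α = 0.7934, β = (0.4353 + 0.4255i): (α + β)/√2 = (0.8688 + 0.3009i), (α − β)/√2 = (0.2532 - 0.3009i).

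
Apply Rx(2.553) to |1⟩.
-0.957i|0⟩ + 0.2901|1⟩

Rx(2.553) = [[cos(θ/2), −i·sin(θ/2)], [−i·sin(θ/2), cos(θ/2)]]; θ = 2.553, cos(θ/2) ≈ 0.290067, sin(θ/2) ≈ 0.957006.
With a = amp(|0⟩) = 0 and b = amp(|1⟩) = 1:
new amp(|0⟩) = (0.290067)·a + (-0.957006i)·b = -0.957i
new amp(|1⟩) = (-0.957006i)·a + (0.290067)·b = 0.2901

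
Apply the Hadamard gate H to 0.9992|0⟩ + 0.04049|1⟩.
0.7352|0⟩ + 0.6779|1⟩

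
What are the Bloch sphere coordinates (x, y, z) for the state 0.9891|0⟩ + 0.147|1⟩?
(0.2908, 0, 0.9567)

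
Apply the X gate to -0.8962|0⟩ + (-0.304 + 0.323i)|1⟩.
(-0.304 + 0.323i)|0⟩ - 0.8962|1⟩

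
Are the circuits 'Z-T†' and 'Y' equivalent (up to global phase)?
No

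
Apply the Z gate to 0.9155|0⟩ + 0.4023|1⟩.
0.9155|0⟩ - 0.4023|1⟩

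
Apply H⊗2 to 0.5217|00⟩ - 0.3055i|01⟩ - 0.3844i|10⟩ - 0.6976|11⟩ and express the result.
(-0.08795 - 0.345i)|00⟩ + (0.6097 - 0.03945i)|01⟩ + (0.6097 + 0.03945i)|10⟩ + (-0.08795 + 0.345i)|11⟩

H⊗2 gives amp(|y⟩) = (1/2) Σ_x (−1)^(x·y) amp(|x⟩), where x·y is the number of positions in which both x and y have a 1.
|00⟩: (0.5217 - 0.3055i - 0.3844i - 0.6976)/2 = (-0.08795 - 0.345i)
|01⟩: (0.5217 + 0.3055i - 0.3844i + 0.6976)/2 = (0.6097 - 0.03945i)
|10⟩: (0.5217 - 0.3055i + 0.3844i + 0.6976)/2 = (0.6097 + 0.03945i)
|11⟩: (0.5217 + 0.3055i + 0.3844i - 0.6976)/2 = (-0.08795 + 0.345i)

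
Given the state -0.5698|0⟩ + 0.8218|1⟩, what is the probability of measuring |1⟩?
0.6754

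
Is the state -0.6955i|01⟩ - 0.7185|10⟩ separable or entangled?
Entangled

Writing the state as a|00⟩ + b|01⟩ + c|10⟩ + d|11⟩, it is a product state iff ad − bc = 0.
Here (a, b, c, d) = (0, -0.6955i, -0.7185, 0): ad − bc = (0)(0) − (-0.6955i)(-0.7185) = -0.4997i ≠ 0, so the state is entangled.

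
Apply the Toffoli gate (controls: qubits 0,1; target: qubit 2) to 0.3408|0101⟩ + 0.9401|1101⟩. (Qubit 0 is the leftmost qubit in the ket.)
0.3408|0101⟩ + 0.9401|1111⟩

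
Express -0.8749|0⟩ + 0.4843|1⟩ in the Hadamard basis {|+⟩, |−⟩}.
-0.2762|+⟩ - 0.9611|−⟩

With |ψ⟩ = α|0⟩ + β|1⟩, the Hadamard-basis coefficients are ⟨+|ψ⟩ = (α + β)/√2 and ⟨−|ψ⟩ = (α − β)/√2.
Here α = -0.8749, β = 0.4843: (α + β)/√2 = -0.2762, (α − β)/√2 = -0.9611.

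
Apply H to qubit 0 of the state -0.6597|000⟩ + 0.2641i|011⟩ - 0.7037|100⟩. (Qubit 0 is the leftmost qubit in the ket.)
-0.9641|000⟩ + 0.1867i|011⟩ + 0.03111|100⟩ + 0.1867i|111⟩

H on qubit 0 mixes each pair of kets that differ only in qubit 0: amplitudes (a, b) of (|…0…⟩, |…1…⟩) become ((a + b)/√2, (a − b)/√2). Kets absent from the input have amplitude 0.
(|000⟩, |100⟩): (a, b) = (-0.6597, -0.7037) → (-0.9641, 0.03111)
(|011⟩, |111⟩): (a, b) = (0.2641i, 0) → (0.1867i, 0.1867i)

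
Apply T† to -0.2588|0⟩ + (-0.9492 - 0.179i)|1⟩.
-0.2588|0⟩ + (-0.7978 + 0.5446i)|1⟩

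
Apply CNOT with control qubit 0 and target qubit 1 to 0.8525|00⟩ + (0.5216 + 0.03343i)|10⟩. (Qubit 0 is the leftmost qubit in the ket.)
0.8525|00⟩ + (0.5216 + 0.03343i)|11⟩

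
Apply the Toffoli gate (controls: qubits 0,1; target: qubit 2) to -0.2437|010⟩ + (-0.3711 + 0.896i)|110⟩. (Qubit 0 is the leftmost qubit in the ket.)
-0.2437|010⟩ + (-0.3711 + 0.896i)|111⟩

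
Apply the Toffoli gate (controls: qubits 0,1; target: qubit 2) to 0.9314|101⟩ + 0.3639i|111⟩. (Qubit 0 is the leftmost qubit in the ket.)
0.9314|101⟩ + 0.3639i|110⟩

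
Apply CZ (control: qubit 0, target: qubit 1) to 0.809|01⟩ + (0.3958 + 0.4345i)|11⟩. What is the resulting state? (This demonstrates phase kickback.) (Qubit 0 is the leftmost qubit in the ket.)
0.809|01⟩ + (-0.3958 - 0.4345i)|11⟩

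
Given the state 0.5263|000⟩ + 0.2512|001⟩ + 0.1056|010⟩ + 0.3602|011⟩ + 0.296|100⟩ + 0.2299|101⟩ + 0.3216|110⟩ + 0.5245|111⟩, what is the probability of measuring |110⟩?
0.1034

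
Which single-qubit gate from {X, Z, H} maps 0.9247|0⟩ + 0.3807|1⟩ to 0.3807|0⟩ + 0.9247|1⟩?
X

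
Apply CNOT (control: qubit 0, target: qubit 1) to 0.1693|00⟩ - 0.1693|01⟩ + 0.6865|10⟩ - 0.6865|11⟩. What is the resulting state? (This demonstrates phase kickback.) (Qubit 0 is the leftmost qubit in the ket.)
0.1693|00⟩ - 0.1693|01⟩ - 0.6865|10⟩ + 0.6865|11⟩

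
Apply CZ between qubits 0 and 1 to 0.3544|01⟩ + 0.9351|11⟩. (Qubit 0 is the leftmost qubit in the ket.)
0.3544|01⟩ - 0.9351|11⟩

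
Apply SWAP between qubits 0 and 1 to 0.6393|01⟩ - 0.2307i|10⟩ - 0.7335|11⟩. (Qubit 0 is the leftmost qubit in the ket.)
-0.2307i|01⟩ + 0.6393|10⟩ - 0.7335|11⟩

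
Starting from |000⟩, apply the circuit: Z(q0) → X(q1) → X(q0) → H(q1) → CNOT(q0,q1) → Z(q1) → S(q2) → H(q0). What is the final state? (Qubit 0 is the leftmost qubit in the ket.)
-1/2|000⟩ - 1/2|010⟩ + 1/2|100⟩ + 1/2|110⟩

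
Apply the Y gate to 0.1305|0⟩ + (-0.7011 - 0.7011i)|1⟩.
(-0.7011 + 0.7011i)|0⟩ + 0.1305i|1⟩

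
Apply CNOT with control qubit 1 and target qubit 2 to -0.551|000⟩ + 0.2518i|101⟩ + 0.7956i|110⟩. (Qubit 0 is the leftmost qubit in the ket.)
-0.551|000⟩ + 0.2518i|101⟩ + 0.7956i|111⟩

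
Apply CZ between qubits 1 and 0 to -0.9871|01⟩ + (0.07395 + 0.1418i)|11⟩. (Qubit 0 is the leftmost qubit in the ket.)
-0.9871|01⟩ + (-0.07395 - 0.1418i)|11⟩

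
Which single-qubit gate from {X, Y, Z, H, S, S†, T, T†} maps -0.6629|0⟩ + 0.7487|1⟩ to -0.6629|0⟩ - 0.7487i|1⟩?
S†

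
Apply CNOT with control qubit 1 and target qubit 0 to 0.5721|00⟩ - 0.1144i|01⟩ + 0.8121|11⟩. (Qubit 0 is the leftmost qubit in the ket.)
0.5721|00⟩ + 0.8121|01⟩ - 0.1144i|11⟩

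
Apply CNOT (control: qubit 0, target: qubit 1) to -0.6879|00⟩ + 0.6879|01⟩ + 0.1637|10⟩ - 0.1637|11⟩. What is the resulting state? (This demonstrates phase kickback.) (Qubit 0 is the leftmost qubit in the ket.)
-0.6879|00⟩ + 0.6879|01⟩ - 0.1637|10⟩ + 0.1637|11⟩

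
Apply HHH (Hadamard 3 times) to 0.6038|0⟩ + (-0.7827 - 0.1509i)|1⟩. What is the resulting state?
(-0.1265 - 0.1067i)|0⟩ + (0.9804 + 0.1067i)|1⟩

H² = I, so H^3 = H: a single Hadamard. With (a, b) = (0.6038, (-0.7827 - 0.1509i)), H gives ((a + b)/√2, (a − b)/√2) = ((-0.1265 - 0.1067i), (0.9804 + 0.1067i)).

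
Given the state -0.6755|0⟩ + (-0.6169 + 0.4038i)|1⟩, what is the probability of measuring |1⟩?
0.5436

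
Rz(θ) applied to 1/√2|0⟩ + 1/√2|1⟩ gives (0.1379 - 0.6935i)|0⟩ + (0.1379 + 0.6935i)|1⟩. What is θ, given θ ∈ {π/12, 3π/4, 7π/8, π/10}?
7π/8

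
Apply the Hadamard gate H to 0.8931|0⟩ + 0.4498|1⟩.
0.9496|0⟩ + 0.3135|1⟩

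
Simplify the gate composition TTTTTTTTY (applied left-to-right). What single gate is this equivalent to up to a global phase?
Y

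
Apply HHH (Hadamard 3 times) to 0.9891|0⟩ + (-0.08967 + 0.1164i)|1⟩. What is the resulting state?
(0.636 + 0.08231i)|0⟩ + (0.7628 - 0.08231i)|1⟩

H² = I, so H^3 = H: a single Hadamard. With (a, b) = (0.9891, (-0.08967 + 0.1164i)), H gives ((a + b)/√2, (a − b)/√2) = ((0.636 + 0.08231i), (0.7628 - 0.08231i)).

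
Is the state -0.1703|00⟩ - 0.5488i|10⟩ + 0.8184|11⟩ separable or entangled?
Entangled

Writing the state as a|00⟩ + b|01⟩ + c|10⟩ + d|11⟩, it is a product state iff ad − bc = 0.
Here (a, b, c, d) = (-0.1703, 0, -0.5488i, 0.8184): ad − bc = (-0.1703)(0.8184) − (0)(-0.5488i) = -0.1394 ≠ 0, so the state is entangled.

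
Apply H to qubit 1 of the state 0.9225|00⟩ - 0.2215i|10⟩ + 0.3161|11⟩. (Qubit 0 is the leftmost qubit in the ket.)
0.6523|00⟩ + 0.6523|01⟩ + (0.2235 - 0.1566i)|10⟩ + (-0.2235 - 0.1566i)|11⟩

H on qubit 1 mixes each pair of kets that differ only in qubit 1: amplitudes (a, b) of (|…0…⟩, |…1…⟩) become ((a + b)/√2, (a − b)/√2). Kets absent from the input have amplitude 0.
(|00⟩, |01⟩): (a, b) = (0.9225, 0) → (0.6523, 0.6523)
(|10⟩, |11⟩): (a, b) = (-0.2215i, 0.3161) → ((0.2235 - 0.1566i), (-0.2235 - 0.1566i))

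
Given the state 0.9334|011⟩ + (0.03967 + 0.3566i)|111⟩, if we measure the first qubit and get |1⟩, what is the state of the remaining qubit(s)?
(0.1106 + 0.9939i)|11⟩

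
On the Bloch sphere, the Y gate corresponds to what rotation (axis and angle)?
Rotation by π around the y-axis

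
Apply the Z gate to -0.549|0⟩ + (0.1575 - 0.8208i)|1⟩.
-0.549|0⟩ + (-0.1575 + 0.8208i)|1⟩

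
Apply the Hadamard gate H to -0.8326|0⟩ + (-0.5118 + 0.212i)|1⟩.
(-0.9506 + 0.1499i)|0⟩ + (-0.2268 - 0.1499i)|1⟩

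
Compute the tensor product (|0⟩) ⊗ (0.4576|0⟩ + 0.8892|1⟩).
0.4576|00⟩ + 0.8892|01⟩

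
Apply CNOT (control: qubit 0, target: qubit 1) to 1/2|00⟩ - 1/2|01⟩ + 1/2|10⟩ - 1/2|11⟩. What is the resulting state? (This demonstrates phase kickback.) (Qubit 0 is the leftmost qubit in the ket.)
1/2|00⟩ - 1/2|01⟩ - 1/2|10⟩ + 1/2|11⟩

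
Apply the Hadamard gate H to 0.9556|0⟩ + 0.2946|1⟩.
0.884|0⟩ + 0.4674|1⟩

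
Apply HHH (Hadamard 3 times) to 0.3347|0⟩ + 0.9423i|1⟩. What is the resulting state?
(0.2367 + 0.6663i)|0⟩ + (0.2367 - 0.6663i)|1⟩

H² = I, so H^3 = H: a single Hadamard. With (a, b) = (0.3347, 0.9423i), H gives ((a + b)/√2, (a − b)/√2) = ((0.2367 + 0.6663i), (0.2367 - 0.6663i)).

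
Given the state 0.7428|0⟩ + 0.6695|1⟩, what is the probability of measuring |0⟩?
0.5518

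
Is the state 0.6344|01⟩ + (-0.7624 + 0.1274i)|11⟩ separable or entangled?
Separable

Writing the state as a|00⟩ + b|01⟩ + c|10⟩ + d|11⟩, it is a product state iff ad − bc = 0.
Here (a, b, c, d) = (0, 0.6344, 0, (-0.7624 + 0.1274i)): ad − bc = (0)(-0.7624 + 0.1274i) − (0.6344)(0) = 0, so the state is separable.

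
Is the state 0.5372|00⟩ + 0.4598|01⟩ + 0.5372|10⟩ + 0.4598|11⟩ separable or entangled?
Separable

Writing the state as a|00⟩ + b|01⟩ + c|10⟩ + d|11⟩, it is a product state iff ad − bc = 0.
Here (a, b, c, d) = (0.5372, 0.4598, 0.5372, 0.4598): ad − bc = (0.5372)(0.4598) − (0.4598)(0.5372) = 0, so the state is separable.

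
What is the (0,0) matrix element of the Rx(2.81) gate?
0.165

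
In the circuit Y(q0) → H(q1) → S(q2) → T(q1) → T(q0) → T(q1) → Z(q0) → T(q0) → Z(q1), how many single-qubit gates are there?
9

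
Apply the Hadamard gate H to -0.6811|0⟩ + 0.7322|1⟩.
0.03613|0⟩ - 0.9994|1⟩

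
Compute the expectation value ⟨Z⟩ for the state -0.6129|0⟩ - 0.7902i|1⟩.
-0.2488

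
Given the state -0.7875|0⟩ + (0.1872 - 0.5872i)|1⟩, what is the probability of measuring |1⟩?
0.3798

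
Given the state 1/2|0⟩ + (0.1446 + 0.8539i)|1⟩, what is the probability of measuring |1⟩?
0.7501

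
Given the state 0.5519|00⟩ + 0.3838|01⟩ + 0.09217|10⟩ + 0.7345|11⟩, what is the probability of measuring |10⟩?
0.008495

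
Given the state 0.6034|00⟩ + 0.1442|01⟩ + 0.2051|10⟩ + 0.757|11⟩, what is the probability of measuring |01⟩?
0.02079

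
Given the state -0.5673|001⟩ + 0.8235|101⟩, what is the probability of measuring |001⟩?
0.3218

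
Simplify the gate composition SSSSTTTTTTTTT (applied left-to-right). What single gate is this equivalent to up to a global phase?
T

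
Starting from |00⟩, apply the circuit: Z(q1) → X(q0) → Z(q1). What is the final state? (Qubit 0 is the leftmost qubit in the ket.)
|10⟩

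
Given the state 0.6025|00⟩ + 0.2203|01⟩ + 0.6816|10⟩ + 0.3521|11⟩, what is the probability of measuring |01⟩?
0.04853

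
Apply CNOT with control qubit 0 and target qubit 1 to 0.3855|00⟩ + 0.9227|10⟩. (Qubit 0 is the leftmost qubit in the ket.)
0.3855|00⟩ + 0.9227|11⟩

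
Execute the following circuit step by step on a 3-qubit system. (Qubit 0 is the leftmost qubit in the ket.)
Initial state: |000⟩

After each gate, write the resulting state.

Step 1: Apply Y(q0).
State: i|100⟩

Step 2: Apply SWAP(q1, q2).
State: i|100⟩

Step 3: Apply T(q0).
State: (-1/√2 + (1/√2)i)|100⟩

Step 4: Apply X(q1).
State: (-1/√2 + (1/√2)i)|110⟩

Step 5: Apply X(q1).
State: (-1/√2 + (1/√2)i)|100⟩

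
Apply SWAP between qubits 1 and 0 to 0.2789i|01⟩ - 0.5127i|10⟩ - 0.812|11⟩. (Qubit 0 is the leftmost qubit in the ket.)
-0.5127i|01⟩ + 0.2789i|10⟩ - 0.812|11⟩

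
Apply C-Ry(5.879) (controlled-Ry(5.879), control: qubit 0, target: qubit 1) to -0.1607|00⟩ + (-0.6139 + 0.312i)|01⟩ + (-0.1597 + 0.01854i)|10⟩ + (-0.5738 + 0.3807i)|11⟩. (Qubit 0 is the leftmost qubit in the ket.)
-0.1607|00⟩ + (-0.6139 + 0.312i)|01⟩ + (0.2716 - 0.09458i)|10⟩ + (0.5301 - 0.3692i)|11⟩

C-Ry(5.879) leaves the control-|0⟩ kets |00⟩, |01⟩ unchanged and applies Ry(5.879) to qubit 1 on the control-|1⟩ pair (|10⟩, |11⟩).
Ry(5.879) = [[cos(θ/2), −sin(θ/2)], [sin(θ/2), cos(θ/2)]]; θ = 5.879, cos(θ/2) ≈ -0.979649, sin(θ/2) ≈ 0.20072.
With a = amp(|10⟩) = (-0.1597 + 0.01854i) and b = amp(|11⟩) = (-0.5738 + 0.3807i):
new amp(|10⟩) = (-0.979649)·a + (-0.20072)·b = (0.2716 - 0.09458i)
new amp(|11⟩) = (0.20072)·a + (-0.979649)·b = (0.5301 - 0.3692i)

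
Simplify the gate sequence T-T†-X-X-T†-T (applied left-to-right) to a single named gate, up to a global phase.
I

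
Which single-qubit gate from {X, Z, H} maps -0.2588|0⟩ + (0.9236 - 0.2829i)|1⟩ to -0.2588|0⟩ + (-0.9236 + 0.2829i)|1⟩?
Z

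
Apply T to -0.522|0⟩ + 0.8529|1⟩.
-0.522|0⟩ + (0.6031 + 0.6031i)|1⟩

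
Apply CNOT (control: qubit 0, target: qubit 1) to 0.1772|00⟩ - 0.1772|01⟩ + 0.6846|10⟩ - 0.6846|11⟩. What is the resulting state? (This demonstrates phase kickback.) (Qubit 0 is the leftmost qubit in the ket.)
0.1772|00⟩ - 0.1772|01⟩ - 0.6846|10⟩ + 0.6846|11⟩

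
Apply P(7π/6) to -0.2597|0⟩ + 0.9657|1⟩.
-0.2597|0⟩ + (-0.8363 - 0.4829i)|1⟩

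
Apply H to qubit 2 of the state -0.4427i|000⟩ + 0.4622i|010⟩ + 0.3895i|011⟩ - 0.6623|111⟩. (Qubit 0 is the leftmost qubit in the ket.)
-0.313i|000⟩ - 0.313i|001⟩ + 0.6022i|010⟩ + 0.05141i|011⟩ - 0.4683|110⟩ + 0.4683|111⟩

H on qubit 2 mixes each pair of kets that differ only in qubit 2: amplitudes (a, b) of (|…0…⟩, |…1…⟩) become ((a + b)/√2, (a − b)/√2). Kets absent from the input have amplitude 0.
(|000⟩, |001⟩): (a, b) = (-0.4427i, 0) → (-0.313i, -0.313i)
(|010⟩, |011⟩): (a, b) = (0.4622i, 0.3895i) → (0.6022i, 0.05141i)
(|110⟩, |111⟩): (a, b) = (0, -0.6623) → (-0.4683, 0.4683)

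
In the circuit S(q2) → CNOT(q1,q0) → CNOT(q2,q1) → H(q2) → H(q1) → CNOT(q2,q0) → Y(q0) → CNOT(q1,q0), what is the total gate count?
8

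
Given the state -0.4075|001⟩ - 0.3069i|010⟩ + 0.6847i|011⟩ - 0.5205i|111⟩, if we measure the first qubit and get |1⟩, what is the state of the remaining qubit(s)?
-i|11⟩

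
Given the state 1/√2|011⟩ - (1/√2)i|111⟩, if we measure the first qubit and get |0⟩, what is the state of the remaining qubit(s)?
|11⟩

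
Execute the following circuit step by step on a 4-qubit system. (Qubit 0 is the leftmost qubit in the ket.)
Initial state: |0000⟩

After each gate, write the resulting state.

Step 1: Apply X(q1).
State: |0100⟩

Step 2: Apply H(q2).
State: 1/√2|0100⟩ + 1/√2|0110⟩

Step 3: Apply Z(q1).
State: -1/√2|0100⟩ - 1/√2|0110⟩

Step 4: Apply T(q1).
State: (-1/2 - (1/2)i)|0100⟩ + (-1/2 - (1/2)i)|0110⟩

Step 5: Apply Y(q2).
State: (-1/2 + (1/2)i)|0100⟩ + (1/2 - (1/2)i)|0110⟩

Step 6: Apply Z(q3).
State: (-1/2 + (1/2)i)|0100⟩ + (1/2 - (1/2)i)|0110⟩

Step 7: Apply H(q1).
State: (-1/√8 + (1/√8)i)|0000⟩ + (1/√8 - (1/√8)i)|0010⟩ + (1/√8 - (1/√8)i)|0100⟩ + (-1/√8 + (1/√8)i)|0110⟩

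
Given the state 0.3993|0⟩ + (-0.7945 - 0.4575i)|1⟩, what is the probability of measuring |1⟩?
0.8405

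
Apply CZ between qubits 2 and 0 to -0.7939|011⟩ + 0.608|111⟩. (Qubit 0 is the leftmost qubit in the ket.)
-0.7939|011⟩ - 0.608|111⟩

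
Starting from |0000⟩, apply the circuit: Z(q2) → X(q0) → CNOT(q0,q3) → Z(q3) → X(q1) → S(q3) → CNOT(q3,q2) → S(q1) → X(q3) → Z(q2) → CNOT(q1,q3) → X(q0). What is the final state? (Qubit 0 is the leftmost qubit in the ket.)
-|0111⟩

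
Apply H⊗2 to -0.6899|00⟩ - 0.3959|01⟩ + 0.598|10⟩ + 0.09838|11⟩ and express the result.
-0.1947|00⟩ + 0.1028|01⟩ - 0.8911|10⟩ - 0.3968|11⟩

H⊗2 gives amp(|y⟩) = (1/2) Σ_x (−1)^(x·y) amp(|x⟩), where x·y is the number of positions in which both x and y have a 1.
|00⟩: (-0.6899 - 0.3959 + 0.598 + 0.09838)/2 = -0.1947
|01⟩: (-0.6899 + 0.3959 + 0.598 - 0.09838)/2 = 0.1028
|10⟩: (-0.6899 - 0.3959 - 0.598 - 0.09838)/2 = -0.8911
|11⟩: (-0.6899 + 0.3959 - 0.598 + 0.09838)/2 = -0.3968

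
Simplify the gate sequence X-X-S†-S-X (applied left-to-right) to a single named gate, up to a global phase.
X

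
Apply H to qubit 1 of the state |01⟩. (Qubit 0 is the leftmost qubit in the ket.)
1/√2|00⟩ - 1/√2|01⟩

H on qubit 1 mixes each pair of kets that differ only in qubit 1: amplitudes (a, b) of (|…0…⟩, |…1…⟩) become ((a + b)/√2, (a − b)/√2). Kets absent from the input have amplitude 0.
(|00⟩, |01⟩): (a, b) = (0, 1) → (1/√2, -1/√2)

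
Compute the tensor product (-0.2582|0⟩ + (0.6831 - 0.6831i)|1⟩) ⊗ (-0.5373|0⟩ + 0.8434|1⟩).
0.1387|00⟩ - 0.2178|01⟩ + (-0.367 + 0.367i)|10⟩ + (0.5761 - 0.5761i)|11⟩

amp(|b₁b₂…⟩) = product of the factor amplitudes for bits b₁, b₂, …; only kets whose every factor amplitude is nonzero survive.
|00⟩: (-0.2582)(-0.5373) = 0.1387
|01⟩: (-0.2582)(0.8434) = -0.2178
|10⟩: (0.6831 - 0.6831i)(-0.5373) = (-0.367 + 0.367i)
|11⟩: (0.6831 - 0.6831i)(0.8434) = (0.5761 - 0.5761i)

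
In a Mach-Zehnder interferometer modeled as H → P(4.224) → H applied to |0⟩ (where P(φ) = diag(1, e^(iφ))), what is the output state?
(0.2654 - 0.4415i)|0⟩ + (0.7346 + 0.4415i)|1⟩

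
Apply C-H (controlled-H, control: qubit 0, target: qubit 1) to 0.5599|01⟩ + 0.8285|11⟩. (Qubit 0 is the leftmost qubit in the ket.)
0.5599|01⟩ + 0.5858|10⟩ - 0.5858|11⟩

C-H leaves the control-|0⟩ kets |00⟩, |01⟩ unchanged and applies H to qubit 1 on the control-|1⟩ pair (|10⟩, |11⟩).
H = [[1/√2, 1/√2], [1/√2, -1/√2]].
With a = amp(|10⟩) = 0 and b = amp(|11⟩) = 0.8285:
new amp(|10⟩) = (1/√2)·a + (1/√2)·b = 0.5858
new amp(|11⟩) = (1/√2)·a + (-1/√2)·b = -0.5858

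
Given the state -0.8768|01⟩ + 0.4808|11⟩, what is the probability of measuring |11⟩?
0.2312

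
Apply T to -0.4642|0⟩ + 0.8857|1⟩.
-0.4642|0⟩ + (0.6263 + 0.6263i)|1⟩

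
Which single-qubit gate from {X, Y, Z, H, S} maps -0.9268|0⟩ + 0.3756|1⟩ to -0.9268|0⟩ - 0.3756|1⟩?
Z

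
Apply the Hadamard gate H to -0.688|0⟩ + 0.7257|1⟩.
0.02666|0⟩ - 0.9996|1⟩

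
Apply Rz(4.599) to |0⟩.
(-0.6659 - 0.746i)|0⟩

Rz(4.599) = [[e^(−iθ/2), 0], [0, e^(iθ/2)]] with e^(±iθ/2) = cos(θ/2) ± i·sin(θ/2); θ = 4.599, cos(θ/2) ≈ -0.665903, sin(θ/2) ≈ 0.746038.
With a = amp(|0⟩) = 1 and b = amp(|1⟩) = 0:
new amp(|0⟩) = (-0.665903 - 0.746038i)·a = (-0.6659 - 0.746i)
new amp(|1⟩) = (-0.665903 + 0.746038i)·b = 0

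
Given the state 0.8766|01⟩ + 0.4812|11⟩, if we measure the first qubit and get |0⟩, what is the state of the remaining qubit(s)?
|1⟩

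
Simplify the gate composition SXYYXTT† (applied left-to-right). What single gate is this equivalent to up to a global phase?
S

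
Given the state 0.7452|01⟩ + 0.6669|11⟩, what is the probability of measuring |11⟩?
0.4448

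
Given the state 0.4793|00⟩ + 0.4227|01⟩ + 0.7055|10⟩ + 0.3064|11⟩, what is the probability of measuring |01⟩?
0.1787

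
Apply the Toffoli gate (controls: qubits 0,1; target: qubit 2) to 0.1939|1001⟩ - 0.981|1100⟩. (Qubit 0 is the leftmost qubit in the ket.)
0.1939|1001⟩ - 0.981|1110⟩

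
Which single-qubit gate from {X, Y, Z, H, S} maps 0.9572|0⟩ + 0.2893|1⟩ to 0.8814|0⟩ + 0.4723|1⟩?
H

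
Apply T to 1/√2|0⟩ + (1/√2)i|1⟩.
1/√2|0⟩ + (-1/2 + (1/2)i)|1⟩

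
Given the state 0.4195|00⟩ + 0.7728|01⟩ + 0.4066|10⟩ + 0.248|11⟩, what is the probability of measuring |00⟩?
0.176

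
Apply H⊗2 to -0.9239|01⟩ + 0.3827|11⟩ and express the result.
-0.2706|00⟩ + 0.2706|01⟩ - 0.6533|10⟩ + 0.6533|11⟩

H⊗2 gives amp(|y⟩) = (1/2) Σ_x (−1)^(x·y) amp(|x⟩), where x·y is the number of positions in which both x and y have a 1.
|00⟩: (-0.9239 + 0.3827)/2 = -0.2706
|01⟩: (0.9239 - 0.3827)/2 = 0.2706
|10⟩: (-0.9239 - 0.3827)/2 = -0.6533
|11⟩: (0.9239 + 0.3827)/2 = 0.6533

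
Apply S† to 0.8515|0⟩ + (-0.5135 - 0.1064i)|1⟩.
0.8515|0⟩ + (-0.1064 + 0.5135i)|1⟩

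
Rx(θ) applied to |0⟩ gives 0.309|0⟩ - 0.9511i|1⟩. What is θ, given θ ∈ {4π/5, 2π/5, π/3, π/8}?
4π/5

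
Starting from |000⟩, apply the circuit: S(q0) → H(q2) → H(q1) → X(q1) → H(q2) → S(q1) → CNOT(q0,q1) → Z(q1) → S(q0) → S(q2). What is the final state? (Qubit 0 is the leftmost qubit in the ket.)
1/√2|000⟩ - (1/√2)i|010⟩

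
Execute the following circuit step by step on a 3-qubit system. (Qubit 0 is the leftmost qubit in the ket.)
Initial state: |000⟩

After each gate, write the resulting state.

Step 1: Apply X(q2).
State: |001⟩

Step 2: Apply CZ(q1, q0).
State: |001⟩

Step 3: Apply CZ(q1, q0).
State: |001⟩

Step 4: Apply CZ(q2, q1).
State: |001⟩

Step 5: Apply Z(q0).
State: |001⟩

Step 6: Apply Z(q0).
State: |001⟩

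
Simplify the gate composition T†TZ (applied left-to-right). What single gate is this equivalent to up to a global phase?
Z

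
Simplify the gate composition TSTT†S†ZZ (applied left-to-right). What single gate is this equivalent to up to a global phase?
T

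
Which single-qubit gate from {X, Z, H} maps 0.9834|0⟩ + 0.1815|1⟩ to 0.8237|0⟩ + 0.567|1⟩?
H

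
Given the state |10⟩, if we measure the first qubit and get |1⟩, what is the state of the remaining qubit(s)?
|0⟩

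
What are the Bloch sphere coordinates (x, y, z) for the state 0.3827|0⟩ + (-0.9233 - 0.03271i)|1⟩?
(-0.7067, -0.02504, -0.7071)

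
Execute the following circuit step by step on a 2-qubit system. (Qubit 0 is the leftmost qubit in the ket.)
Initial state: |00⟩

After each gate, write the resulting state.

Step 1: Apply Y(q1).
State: i|01⟩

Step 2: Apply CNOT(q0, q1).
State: i|01⟩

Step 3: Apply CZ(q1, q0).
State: i|01⟩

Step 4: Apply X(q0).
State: i|11⟩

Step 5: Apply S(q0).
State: -|11⟩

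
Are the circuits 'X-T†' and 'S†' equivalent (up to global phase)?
No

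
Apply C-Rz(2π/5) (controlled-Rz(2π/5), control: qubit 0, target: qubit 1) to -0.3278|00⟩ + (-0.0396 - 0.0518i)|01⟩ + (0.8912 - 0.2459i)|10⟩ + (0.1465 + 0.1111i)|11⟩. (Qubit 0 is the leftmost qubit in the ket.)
-0.3278|00⟩ + (-0.0396 - 0.0518i)|01⟩ + (0.5765 - 0.7228i)|10⟩ + (0.05322 + 0.176i)|11⟩

C-Rz(2π/5) leaves the control-|0⟩ kets |00⟩, |01⟩ unchanged and applies Rz(2π/5) to qubit 1 on the control-|1⟩ pair (|10⟩, |11⟩).
Rz(2π/5) = [[e^(−iθ/2), 0], [0, e^(iθ/2)]] with e^(±iθ/2) = cos(θ/2) ± i·sin(θ/2); θ = 2π/5, cos(θ/2) ≈ 0.809017, sin(θ/2) ≈ 0.587785.
With a = amp(|10⟩) = (0.8912 - 0.2459i) and b = amp(|11⟩) = (0.1465 + 0.1111i):
new amp(|10⟩) = (0.809017 - 0.587785i)·a = (0.5765 - 0.7228i)
new amp(|11⟩) = (0.809017 + 0.587785i)·b = (0.05322 + 0.176i)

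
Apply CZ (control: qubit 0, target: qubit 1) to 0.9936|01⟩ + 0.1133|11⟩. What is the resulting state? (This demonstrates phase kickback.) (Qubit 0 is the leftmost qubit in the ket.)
0.9936|01⟩ - 0.1133|11⟩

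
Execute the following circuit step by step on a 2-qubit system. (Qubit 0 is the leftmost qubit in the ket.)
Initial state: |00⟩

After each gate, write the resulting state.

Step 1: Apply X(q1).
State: |01⟩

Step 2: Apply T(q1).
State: (1/√2 + (1/√2)i)|01⟩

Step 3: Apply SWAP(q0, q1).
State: (1/√2 + (1/√2)i)|10⟩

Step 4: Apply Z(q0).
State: (-1/√2 - (1/√2)i)|10⟩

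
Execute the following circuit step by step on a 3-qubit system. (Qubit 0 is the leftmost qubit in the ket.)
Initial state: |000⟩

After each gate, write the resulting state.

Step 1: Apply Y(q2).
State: i|001⟩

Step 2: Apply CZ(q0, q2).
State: i|001⟩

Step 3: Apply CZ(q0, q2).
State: i|001⟩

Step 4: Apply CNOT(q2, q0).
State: i|101⟩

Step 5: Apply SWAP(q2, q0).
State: i|101⟩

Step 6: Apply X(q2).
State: i|100⟩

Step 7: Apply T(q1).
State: i|100⟩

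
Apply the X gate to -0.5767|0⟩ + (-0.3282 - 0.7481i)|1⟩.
(-0.3282 - 0.7481i)|0⟩ - 0.5767|1⟩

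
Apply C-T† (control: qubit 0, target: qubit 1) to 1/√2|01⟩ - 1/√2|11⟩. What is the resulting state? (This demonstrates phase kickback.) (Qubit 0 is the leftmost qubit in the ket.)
1/√2|01⟩ + (-1/2 + (1/2)i)|11⟩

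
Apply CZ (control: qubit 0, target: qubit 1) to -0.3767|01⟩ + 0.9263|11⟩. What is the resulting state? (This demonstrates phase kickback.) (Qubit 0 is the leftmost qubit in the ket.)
-0.3767|01⟩ - 0.9263|11⟩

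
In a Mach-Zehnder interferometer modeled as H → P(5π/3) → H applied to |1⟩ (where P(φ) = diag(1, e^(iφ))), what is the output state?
(0.25 + 0.433i)|0⟩ + (0.75 - 0.433i)|1⟩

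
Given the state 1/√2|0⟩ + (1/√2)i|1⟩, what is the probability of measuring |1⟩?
1/2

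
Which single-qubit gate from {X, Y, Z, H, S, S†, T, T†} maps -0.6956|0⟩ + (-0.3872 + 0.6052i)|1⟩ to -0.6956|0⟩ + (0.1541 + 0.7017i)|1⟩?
T†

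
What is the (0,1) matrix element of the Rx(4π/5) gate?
-0.9511i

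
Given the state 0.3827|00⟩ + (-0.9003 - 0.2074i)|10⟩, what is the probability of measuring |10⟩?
0.8536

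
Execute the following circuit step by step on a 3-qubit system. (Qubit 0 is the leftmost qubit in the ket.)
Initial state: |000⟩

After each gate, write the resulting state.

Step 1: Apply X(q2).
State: |001⟩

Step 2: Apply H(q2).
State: 1/√2|000⟩ - 1/√2|001⟩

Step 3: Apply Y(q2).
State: (1/√2)i|000⟩ + (1/√2)i|001⟩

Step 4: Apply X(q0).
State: (1/√2)i|100⟩ + (1/√2)i|101⟩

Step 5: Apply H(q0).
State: (1/2)i|000⟩ + (1/2)i|001⟩ - (1/2)i|100⟩ - (1/2)i|101⟩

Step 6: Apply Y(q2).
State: 1/2|000⟩ - 1/2|001⟩ - 1/2|100⟩ + 1/2|101⟩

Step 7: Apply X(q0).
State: -1/2|000⟩ + 1/2|001⟩ + 1/2|100⟩ - 1/2|101⟩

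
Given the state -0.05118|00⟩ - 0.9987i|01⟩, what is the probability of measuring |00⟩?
0.002619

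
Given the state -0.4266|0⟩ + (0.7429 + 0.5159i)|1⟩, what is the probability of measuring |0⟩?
0.182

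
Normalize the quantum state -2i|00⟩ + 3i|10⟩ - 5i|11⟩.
-0.3244i|00⟩ + 0.4867i|10⟩ - 0.8111i|11⟩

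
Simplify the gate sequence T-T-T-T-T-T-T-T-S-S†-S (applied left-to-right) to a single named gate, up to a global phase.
S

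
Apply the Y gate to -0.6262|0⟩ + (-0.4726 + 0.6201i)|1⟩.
(0.6201 + 0.4726i)|0⟩ - 0.6262i|1⟩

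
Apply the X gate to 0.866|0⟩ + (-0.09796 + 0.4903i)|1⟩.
(-0.09796 + 0.4903i)|0⟩ + 0.866|1⟩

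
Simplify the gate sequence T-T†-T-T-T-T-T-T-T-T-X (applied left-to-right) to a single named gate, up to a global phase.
X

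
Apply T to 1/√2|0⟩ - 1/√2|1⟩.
1/√2|0⟩ + (-1/2 - (1/2)i)|1⟩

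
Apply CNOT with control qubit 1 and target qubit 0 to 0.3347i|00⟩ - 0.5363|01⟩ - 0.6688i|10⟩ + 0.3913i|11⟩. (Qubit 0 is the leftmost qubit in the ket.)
0.3347i|00⟩ + 0.3913i|01⟩ - 0.6688i|10⟩ - 0.5363|11⟩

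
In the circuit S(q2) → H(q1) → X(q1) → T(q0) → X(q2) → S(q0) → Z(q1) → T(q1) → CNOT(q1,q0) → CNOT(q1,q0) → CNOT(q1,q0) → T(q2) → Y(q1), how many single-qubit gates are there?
10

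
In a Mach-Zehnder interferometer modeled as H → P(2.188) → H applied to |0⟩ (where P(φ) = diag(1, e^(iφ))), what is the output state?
(0.2106 + 0.4078i)|0⟩ + (0.7894 - 0.4078i)|1⟩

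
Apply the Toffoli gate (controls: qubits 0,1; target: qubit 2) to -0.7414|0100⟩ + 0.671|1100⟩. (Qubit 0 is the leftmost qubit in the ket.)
-0.7414|0100⟩ + 0.671|1110⟩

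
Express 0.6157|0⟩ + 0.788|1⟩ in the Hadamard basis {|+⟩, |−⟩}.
0.9926|+⟩ - 0.1218|−⟩

With |ψ⟩ = α|0⟩ + β|1⟩, the Hadamard-basis coefficients are ⟨+|ψ⟩ = (α + β)/√2 and ⟨−|ψ⟩ = (α − β)/√2.
Here α = 0.6157, β = 0.788: (α + β)/√2 = 0.9926, (α − β)/√2 = -0.1218.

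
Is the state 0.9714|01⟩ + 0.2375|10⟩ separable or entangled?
Entangled

Writing the state as a|00⟩ + b|01⟩ + c|10⟩ + d|11⟩, it is a product state iff ad − bc = 0.
Here (a, b, c, d) = (0, 0.9714, 0.2375, 0): ad − bc = (0)(0) − (0.9714)(0.2375) = -0.2307 ≠ 0, so the state is entangled.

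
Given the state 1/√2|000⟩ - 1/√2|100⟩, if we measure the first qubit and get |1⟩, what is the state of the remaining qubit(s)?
-|00⟩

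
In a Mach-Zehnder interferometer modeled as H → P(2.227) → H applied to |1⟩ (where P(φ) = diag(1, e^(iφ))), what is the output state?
(0.8051 - 0.3962i)|0⟩ + (0.1949 + 0.3962i)|1⟩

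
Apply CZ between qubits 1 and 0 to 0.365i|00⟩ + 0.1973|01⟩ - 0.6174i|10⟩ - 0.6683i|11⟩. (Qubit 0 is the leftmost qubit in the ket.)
0.365i|00⟩ + 0.1973|01⟩ - 0.6174i|10⟩ + 0.6683i|11⟩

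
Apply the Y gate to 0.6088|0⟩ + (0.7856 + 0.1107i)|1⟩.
(0.1107 - 0.7856i)|0⟩ + 0.6088i|1⟩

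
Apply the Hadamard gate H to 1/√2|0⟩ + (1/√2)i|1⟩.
(1/2 + (1/2)i)|0⟩ + (1/2 - (1/2)i)|1⟩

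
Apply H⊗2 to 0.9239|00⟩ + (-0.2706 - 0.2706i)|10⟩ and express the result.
(0.3267 - 0.1353i)|00⟩ + (0.3267 - 0.1353i)|01⟩ + (0.5973 + 0.1353i)|10⟩ + (0.5973 + 0.1353i)|11⟩

H⊗2 gives amp(|y⟩) = (1/2) Σ_x (−1)^(x·y) amp(|x⟩), where x·y is the number of positions in which both x and y have a 1.
|00⟩: (0.9239 + (-0.2706 - 0.2706i))/2 = (0.3267 - 0.1353i)
|01⟩: (0.9239 + (-0.2706 - 0.2706i))/2 = (0.3267 - 0.1353i)
|10⟩: (0.9239 - (-0.2706 - 0.2706i))/2 = (0.5973 + 0.1353i)
|11⟩: (0.9239 - (-0.2706 - 0.2706i))/2 = (0.5973 + 0.1353i)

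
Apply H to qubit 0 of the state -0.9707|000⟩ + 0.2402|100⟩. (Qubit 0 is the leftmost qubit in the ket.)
-0.5165|000⟩ - 0.8562|100⟩

H on qubit 0 mixes each pair of kets that differ only in qubit 0: amplitudes (a, b) of (|…0…⟩, |…1…⟩) become ((a + b)/√2, (a − b)/√2). Kets absent from the input have amplitude 0.
(|000⟩, |100⟩): (a, b) = (-0.9707, 0.2402) → (-0.5165, -0.8562)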